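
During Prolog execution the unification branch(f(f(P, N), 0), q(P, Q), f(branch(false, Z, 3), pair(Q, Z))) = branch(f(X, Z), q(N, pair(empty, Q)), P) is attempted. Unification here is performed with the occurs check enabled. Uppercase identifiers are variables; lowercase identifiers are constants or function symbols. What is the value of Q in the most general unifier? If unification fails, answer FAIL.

Decompose branch/3: f(f(P, N), 0) = f(X, Z),  q(P, Q) = q(N, pair(empty, Q)),  f(branch(false, Z, 3), pair(Q, Z)) = P.
Decompose f/2: f(P, N) = X,  0 = Z.
Bind X := f(P, N); no other remaining equation mentions X.
Bind Z := 0; substituting into the one remaining equation that mentions Z gives: f(branch(false, 0, 3), pair(Q, 0)) = P.
Decompose q/2: P = N,  Q = pair(empty, Q).
Bind P := N; substituting into the one remaining equation that mentions P gives: f(branch(false, 0, 3), pair(Q, 0)) = N. Substituting into the earlier binding gives X := f(N, N).
Occurs check fails: Q occurs in pair(empty, Q); the equation Q = pair(empty, Q) has no finite solution.

FAIL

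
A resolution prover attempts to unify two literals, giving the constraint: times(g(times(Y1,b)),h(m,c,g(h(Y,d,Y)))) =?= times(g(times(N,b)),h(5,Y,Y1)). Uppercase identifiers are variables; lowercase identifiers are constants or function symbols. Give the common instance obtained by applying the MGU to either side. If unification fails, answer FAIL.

Decompose times/2: g(times(Y1,b)) =?= g(times(N,b)),  h(m,c,g(h(Y,d,Y))) =?= h(5,Y,Y1).
Decompose g/1: times(Y1,b) =?= times(N,b).
Decompose times/2: Y1 =?= N,  b =?= b.
Bind Y1 := N; substituting into the one remaining equation that mentions Y1 gives: h(m,c,g(h(Y,d,Y))) =?= h(5,Y,N).
Delete trivial equation b =?= b.
Decompose h/3: m =?= 5,  c =?= Y,  g(h(Y,d,Y)) =?= N.
Clash: constants m and 5 differ; no unifier exists.

FAIL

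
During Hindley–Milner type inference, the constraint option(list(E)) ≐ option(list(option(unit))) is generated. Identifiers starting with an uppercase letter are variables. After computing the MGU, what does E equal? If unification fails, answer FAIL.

option(unit)

Decompose option/1: list(E) ≐ list(option(unit)).
Decompose list/1: E ≐ option(unit).
Bind E := option(unit).
MGU = { E := option(unit) }, so E := option(unit).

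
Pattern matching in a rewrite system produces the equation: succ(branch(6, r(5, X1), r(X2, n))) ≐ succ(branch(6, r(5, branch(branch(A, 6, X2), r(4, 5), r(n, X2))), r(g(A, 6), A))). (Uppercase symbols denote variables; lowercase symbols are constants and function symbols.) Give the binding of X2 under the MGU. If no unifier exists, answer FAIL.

g(n, 6)

Decompose succ/1: branch(6, r(5, X1), r(X2, n)) ≐ branch(6, r(5, branch(branch(A, 6, X2), r(4, 5), r(n, X2))), r(g(A, 6), A)).
Decompose branch/3: 6 ≐ 6,  r(5, X1) ≐ r(5, branch(branch(A, 6, X2), r(4, 5), r(n, X2))),  r(X2, n) ≐ r(g(A, 6), A).
Delete trivial equation 6 ≐ 6.
Decompose r/2: 5 ≐ 5,  X1 ≐ branch(branch(A, 6, X2), r(4, 5), r(n, X2)).
Delete trivial equation 5 ≐ 5.
Bind X1 := branch(branch(A, 6, X2), r(4, 5), r(n, X2)); no other remaining equation mentions X1.
Decompose r/2: X2 ≐ g(A, 6),  n ≐ A.
Bind X2 := g(A, 6); no other remaining equation mentions X2. Substituting into the earlier binding gives X1 := branch(branch(A, 6, g(A, 6)), r(4, 5), r(n, g(A, 6))).
Bind A := n. Substituting into the earlier bindings gives X1 := branch(branch(n, 6, g(n, 6)), r(4, 5), r(n, g(n, 6))), X2 := g(n, 6).
MGU = { X1 ↦ branch(branch(n, 6, g(n, 6)), r(4, 5), r(n, g(n, 6))), X2 ↦ g(n, 6), A ↦ n }, so X2 ↦ g(n, 6).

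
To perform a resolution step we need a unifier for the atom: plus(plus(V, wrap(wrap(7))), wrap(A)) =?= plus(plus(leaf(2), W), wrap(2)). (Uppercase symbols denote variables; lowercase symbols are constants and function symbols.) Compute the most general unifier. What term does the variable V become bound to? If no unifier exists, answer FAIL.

Decompose plus/2: plus(V, wrap(wrap(7))) =?= plus(leaf(2), W),  wrap(A) =?= wrap(2).
Decompose plus/2: V =?= leaf(2),  wrap(wrap(7)) =?= W.
Bind V := leaf(2); no other remaining equation mentions V.
Bind W := wrap(wrap(7)); no other remaining equation mentions W.
Decompose wrap/1: A =?= 2.
Bind A := 2.
MGU = { V := leaf(2), W := wrap(wrap(7)), A := 2 }, so V := leaf(2).

leaf(2)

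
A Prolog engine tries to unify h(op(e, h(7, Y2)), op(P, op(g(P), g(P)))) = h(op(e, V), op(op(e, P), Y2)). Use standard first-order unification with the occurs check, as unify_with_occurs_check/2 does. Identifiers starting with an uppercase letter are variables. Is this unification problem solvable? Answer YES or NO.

NO

Decompose h/2: op(e, h(7, Y2)) = op(e, V),  op(P, op(g(P), g(P))) = op(op(e, P), Y2).
Decompose op/2: e = e,  h(7, Y2) = V.
Delete trivial equation e = e.
Bind V := h(7, Y2); no other remaining equation mentions V.
Decompose op/2: P = op(e, P),  op(g(P), g(P)) = Y2.
Occurs check fails: P occurs in op(e, P); the equation P = op(e, P) has no finite solution.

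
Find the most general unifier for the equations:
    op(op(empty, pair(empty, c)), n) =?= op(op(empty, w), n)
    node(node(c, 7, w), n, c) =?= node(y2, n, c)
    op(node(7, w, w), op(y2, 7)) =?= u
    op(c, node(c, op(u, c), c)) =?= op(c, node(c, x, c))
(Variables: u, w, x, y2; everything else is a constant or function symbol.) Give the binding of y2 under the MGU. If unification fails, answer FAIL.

node(c, 7, pair(empty, c))

Decompose op/2: op(empty, pair(empty, c)) =?= op(empty, w),  n =?= n.
Decompose op/2: empty =?= empty,  pair(empty, c) =?= w.
Delete trivial equation empty =?= empty.
Bind w := pair(empty, c); substituting into the 2 remaining equations that mention w gives: node(node(c, 7, pair(empty, c)), n, c) =?= node(y2, n, c),  op(node(7, pair(empty, c), pair(empty, c)), op(y2, 7)) =?= u.
Delete trivial equation n =?= n.
Decompose node/3: node(c, 7, pair(empty, c)) =?= y2,  n =?= n,  c =?= c.
Bind y2 := node(c, 7, pair(empty, c)); substituting into the one remaining equation that mentions y2 gives: op(node(7, pair(empty, c), pair(empty, c)), op(node(c, 7, pair(empty, c)), 7)) =?= u.
Delete trivial equation n =?= n.
Delete trivial equation c =?= c.
Bind u := op(node(7, pair(empty, c), pair(empty, c)), op(node(c, 7, pair(empty, c)), 7)); substituting into the remaining equation gives: op(c, node(c, op(op(node(7, pair(empty, c), pair(empty, c)), op(node(c, 7, pair(empty, c)), 7)), c), c)) =?= op(c, node(c, x, c)).
Decompose op/2: c =?= c,  node(c, op(op(node(7, pair(empty, c), pair(empty, c)), op(node(c, 7, pair(empty, c)), 7)), c), c) =?= node(c, x, c).
Delete trivial equation c =?= c.
Decompose node/3: c =?= c,  op(op(node(7, pair(empty, c), pair(empty, c)), op(node(c, 7, pair(empty, c)), 7)), c) =?= x,  c =?= c.
Delete trivial equation c =?= c.
Bind x := op(op(node(7, pair(empty, c), pair(empty, c)), op(node(c, 7, pair(empty, c)), 7)), c); no other remaining equation mentions x.
Delete trivial equation c =?= c.
MGU = { w -> pair(empty, c), y2 -> node(c, 7, pair(empty, c)), u -> op(node(7, pair(empty, c), pair(empty, c)), op(node(c, 7, pair(empty, c)), 7)), x -> op(op(node(7, pair(empty, c), pair(empty, c)), op(node(c, 7, pair(empty, c)), 7)), c) }, so y2 -> node(c, 7, pair(empty, c)).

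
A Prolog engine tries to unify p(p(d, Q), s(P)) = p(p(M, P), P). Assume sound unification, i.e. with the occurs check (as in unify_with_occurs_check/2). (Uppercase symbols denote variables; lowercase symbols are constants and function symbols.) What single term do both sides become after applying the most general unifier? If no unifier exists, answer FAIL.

Decompose p/2: p(d, Q) = p(M, P),  s(P) = P.
Decompose p/2: d = M,  Q = P.
Bind M := d; no other remaining equation mentions M.
Bind Q := P; no other remaining equation mentions Q.
Occurs check fails: P occurs in s(P); the equation P = s(P) has no finite solution.

FAIL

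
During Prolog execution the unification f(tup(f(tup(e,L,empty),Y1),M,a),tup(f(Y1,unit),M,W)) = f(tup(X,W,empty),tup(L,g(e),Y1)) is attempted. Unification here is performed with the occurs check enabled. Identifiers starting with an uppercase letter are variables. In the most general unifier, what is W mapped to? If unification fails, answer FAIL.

Decompose f/2: tup(f(tup(e,L,empty),Y1),M,a) = tup(X,W,empty),  tup(f(Y1,unit),M,W) = tup(L,g(e),Y1).
Decompose tup/3: f(tup(e,L,empty),Y1) = X,  M = W,  a = empty.
Bind X := f(tup(e,L,empty),Y1); no other remaining equation mentions X.
Bind M := W; substituting into the one remaining equation that mentions M gives: tup(f(Y1,unit),W,W) = tup(L,g(e),Y1).
Clash: constants a and empty differ; no unifier exists.

FAIL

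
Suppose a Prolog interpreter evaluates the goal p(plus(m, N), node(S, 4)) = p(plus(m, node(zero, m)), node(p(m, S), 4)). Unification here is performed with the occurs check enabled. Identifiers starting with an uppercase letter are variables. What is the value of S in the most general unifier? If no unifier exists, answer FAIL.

FAIL

Decompose p/2: plus(m, N) = plus(m, node(zero, m)),  node(S, 4) = node(p(m, S), 4).
Decompose plus/2: m = m,  N = node(zero, m).
Delete trivial equation m = m.
Bind N := node(zero, m); no other remaining equation mentions N.
Decompose node/2: S = p(m, S),  4 = 4.
Occurs check fails: S occurs in p(m, S); the equation S = p(m, S) has no finite solution.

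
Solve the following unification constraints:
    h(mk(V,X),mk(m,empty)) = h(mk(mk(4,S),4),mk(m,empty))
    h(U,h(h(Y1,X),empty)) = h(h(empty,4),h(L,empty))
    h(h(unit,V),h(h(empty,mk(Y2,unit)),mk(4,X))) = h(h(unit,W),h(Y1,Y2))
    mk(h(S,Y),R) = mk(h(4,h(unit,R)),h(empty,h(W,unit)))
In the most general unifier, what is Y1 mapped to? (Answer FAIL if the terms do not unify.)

Decompose h/2: mk(V,X) = mk(mk(4,S),4),  mk(m,empty) = mk(m,empty).
Decompose mk/2: V = mk(4,S),  X = 4.
Bind V := mk(4,S); substituting into the one remaining equation that mentions V gives: h(h(unit,mk(4,S)),h(h(empty,mk(Y2,unit)),mk(4,X))) = h(h(unit,W),h(Y1,Y2)).
Bind X := 4; substituting into the 2 remaining equations that mention X gives: h(U,h(h(Y1,4),empty)) = h(h(empty,4),h(L,empty)),  h(h(unit,mk(4,S)),h(h(empty,mk(Y2,unit)),mk(4,4))) = h(h(unit,W),h(Y1,Y2)).
Delete trivial equation mk(m,empty) = mk(m,empty).
Decompose h/2: U = h(empty,4),  h(h(Y1,4),empty) = h(L,empty).
Bind U := h(empty,4); no other remaining equation mentions U.
Decompose h/2: h(Y1,4) = L,  empty = empty.
Bind L := h(Y1,4); no other remaining equation mentions L.
Delete trivial equation empty = empty.
Decompose h/2: h(unit,mk(4,S)) = h(unit,W),  h(h(empty,mk(Y2,unit)),mk(4,4)) = h(Y1,Y2).
Decompose h/2: unit = unit,  mk(4,S) = W.
Delete trivial equation unit = unit.
Bind W := mk(4,S); substituting into the one remaining equation that mentions W gives: mk(h(S,Y),R) = mk(h(4,h(unit,R)),h(empty,h(mk(4,S),unit))).
Decompose h/2: h(empty,mk(Y2,unit)) = Y1,  mk(4,4) = Y2.
Bind Y1 := h(empty,mk(Y2,unit)); no other remaining equation mentions Y1. Substituting into the earlier binding gives L := h(h(empty,mk(Y2,unit)),4).
Bind Y2 := mk(4,4); no other remaining equation mentions Y2. Substituting into the earlier bindings gives L := h(h(empty,mk(mk(4,4),unit)),4), Y1 := h(empty,mk(mk(4,4),unit)).
Decompose mk/2: h(S,Y) = h(4,h(unit,R)),  R = h(empty,h(mk(4,S),unit)).
Decompose h/2: S = 4,  Y = h(unit,R).
Bind S := 4; substituting into the one remaining equation that mentions S gives: R = h(empty,h(mk(4,4),unit)). Substituting into the earlier bindings gives V := mk(4,4), W := mk(4,4).
Bind Y := h(unit,R); no other remaining equation mentions Y.
Bind R := h(empty,h(mk(4,4),unit)). Substituting into the earlier binding gives Y := h(unit,h(empty,h(mk(4,4),unit))).
MGU = { V ↦ mk(4,4), X ↦ 4, U ↦ h(empty,4), L ↦ h(h(empty,mk(mk(4,4),unit)),4), W ↦ mk(4,4), Y1 ↦ h(empty,mk(mk(4,4),unit)), Y2 ↦ mk(4,4), S ↦ 4, Y ↦ h(unit,h(empty,h(mk(4,4),unit))), R ↦ h(empty,h(mk(4,4),unit)) }, so Y1 ↦ h(empty,mk(mk(4,4),unit)).

h(empty,mk(mk(4,4),unit))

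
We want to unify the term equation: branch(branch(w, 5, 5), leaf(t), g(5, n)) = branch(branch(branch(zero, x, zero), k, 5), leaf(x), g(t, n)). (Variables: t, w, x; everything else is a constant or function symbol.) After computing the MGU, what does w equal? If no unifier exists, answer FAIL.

Decompose branch/3: branch(w, 5, 5) = branch(branch(zero, x, zero), k, 5),  leaf(t) = leaf(x),  g(5, n) = g(t, n).
Decompose branch/3: w = branch(zero, x, zero),  5 = k,  5 = 5.
Bind w := branch(zero, x, zero); no other remaining equation mentions w.
Clash: constants 5 and k differ; no unifier exists.

FAIL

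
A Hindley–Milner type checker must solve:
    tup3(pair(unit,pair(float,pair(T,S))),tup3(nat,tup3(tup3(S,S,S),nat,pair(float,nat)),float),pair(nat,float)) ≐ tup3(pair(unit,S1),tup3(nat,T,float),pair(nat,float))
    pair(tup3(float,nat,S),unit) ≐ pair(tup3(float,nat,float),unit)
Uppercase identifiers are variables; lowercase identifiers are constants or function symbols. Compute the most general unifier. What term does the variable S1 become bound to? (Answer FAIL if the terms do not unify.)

pair(float,pair(tup3(tup3(float,float,float),nat,pair(float,nat)),float))

Decompose tup3/3: pair(unit,pair(float,pair(T,S))) ≐ pair(unit,S1),  tup3(nat,tup3(tup3(S,S,S),nat,pair(float,nat)),float) ≐ tup3(nat,T,float),  pair(nat,float) ≐ pair(nat,float).
Decompose pair/2: unit ≐ unit,  pair(float,pair(T,S)) ≐ S1.
Delete trivial equation unit ≐ unit.
Bind S1 := pair(float,pair(T,S)); no other remaining equation mentions S1.
Decompose tup3/3: nat ≐ nat,  tup3(tup3(S,S,S),nat,pair(float,nat)) ≐ T,  float ≐ float.
Delete trivial equation nat ≐ nat.
Bind T := tup3(tup3(S,S,S),nat,pair(float,nat)); no other remaining equation mentions T. Substituting into the earlier binding gives S1 := pair(float,pair(tup3(tup3(S,S,S),nat,pair(float,nat)),S)).
Delete trivial equation float ≐ float.
Delete trivial equation pair(nat,float) ≐ pair(nat,float).
Decompose pair/2: tup3(float,nat,S) ≐ tup3(float,nat,float),  unit ≐ unit.
Decompose tup3/3: float ≐ float,  nat ≐ nat,  S ≐ float.
Delete trivial equation float ≐ float.
Delete trivial equation nat ≐ nat.
Bind S := float; no other remaining equation mentions S. Substituting into the earlier bindings gives S1 := pair(float,pair(tup3(tup3(float,float,float),nat,pair(float,nat)),float)), T := tup3(tup3(float,float,float),nat,pair(float,nat)).
Delete trivial equation unit ≐ unit.
MGU = { S1 -> pair(float,pair(tup3(tup3(float,float,float),nat,pair(float,nat)),float)), T -> tup3(tup3(float,float,float),nat,pair(float,nat)), S -> float }, so S1 -> pair(float,pair(tup3(tup3(float,float,float),nat,pair(float,nat)),float)).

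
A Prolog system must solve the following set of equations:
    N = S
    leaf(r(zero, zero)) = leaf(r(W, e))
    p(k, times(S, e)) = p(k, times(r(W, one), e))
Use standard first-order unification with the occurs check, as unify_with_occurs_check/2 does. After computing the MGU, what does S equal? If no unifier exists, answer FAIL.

FAIL

Bind N := S; no other remaining equation mentions N.
Decompose leaf/1: r(zero, zero) = r(W, e).
Decompose r/2: zero = W,  zero = e.
Bind W := zero; substituting into the one remaining equation that mentions W gives: p(k, times(S, e)) = p(k, times(r(zero, one), e)).
Clash: constants zero and e differ; no unifier exists.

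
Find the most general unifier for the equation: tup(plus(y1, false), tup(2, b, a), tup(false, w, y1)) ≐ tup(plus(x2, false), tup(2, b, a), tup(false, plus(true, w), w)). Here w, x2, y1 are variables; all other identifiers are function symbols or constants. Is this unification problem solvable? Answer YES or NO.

Decompose tup/3: plus(y1, false) ≐ plus(x2, false),  tup(2, b, a) ≐ tup(2, b, a),  tup(false, w, y1) ≐ tup(false, plus(true, w), w).
Decompose plus/2: y1 ≐ x2,  false ≐ false.
Bind y1 := x2; substituting into the one remaining equation that mentions y1 gives: tup(false, w, x2) ≐ tup(false, plus(true, w), w).
Delete trivial equation false ≐ false.
Delete trivial equation tup(2, b, a) ≐ tup(2, b, a).
Decompose tup/3: false ≐ false,  w ≐ plus(true, w),  x2 ≐ w.
Delete trivial equation false ≐ false.
Occurs check fails: w occurs in plus(true, w); the equation w ≐ plus(true, w) has no finite solution.

NO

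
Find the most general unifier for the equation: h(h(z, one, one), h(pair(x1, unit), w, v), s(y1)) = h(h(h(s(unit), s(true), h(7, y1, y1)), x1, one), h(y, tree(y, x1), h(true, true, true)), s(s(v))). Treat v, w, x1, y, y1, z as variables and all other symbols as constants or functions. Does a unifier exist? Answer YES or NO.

Decompose h/3: h(z, one, one) = h(h(s(unit), s(true), h(7, y1, y1)), x1, one),  h(pair(x1, unit), w, v) = h(y, tree(y, x1), h(true, true, true)),  s(y1) = s(s(v)).
Decompose h/3: z = h(s(unit), s(true), h(7, y1, y1)),  one = x1,  one = one.
Bind z := h(s(unit), s(true), h(7, y1, y1)); no other remaining equation mentions z.
Bind x1 := one; substituting into the one remaining equation that mentions x1 gives: h(pair(one, unit), w, v) = h(y, tree(y, one), h(true, true, true)).
Delete trivial equation one = one.
Decompose h/3: pair(one, unit) = y,  w = tree(y, one),  v = h(true, true, true).
Bind y := pair(one, unit); substituting into the one remaining equation that mentions y gives: w = tree(pair(one, unit), one).
Bind w := tree(pair(one, unit), one); no other remaining equation mentions w.
Bind v := h(true, true, true); substituting into the remaining equation gives: s(y1) = s(s(h(true, true, true))).
Decompose s/1: y1 = s(h(true, true, true)).
Bind y1 := s(h(true, true, true)). Substituting into the earlier binding gives z := h(s(unit), s(true), h(7, s(h(true, true, true)), s(h(true, true, true)))).
No equations remain and no clash or occurs-check failure arose, so a unifier exists.

YES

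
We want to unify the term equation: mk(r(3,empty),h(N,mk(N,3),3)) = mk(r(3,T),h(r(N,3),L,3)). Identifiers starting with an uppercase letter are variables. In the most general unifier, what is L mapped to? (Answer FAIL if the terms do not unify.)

FAIL

Decompose mk/2: r(3,empty) = r(3,T),  h(N,mk(N,3),3) = h(r(N,3),L,3).
Decompose r/2: 3 = 3,  empty = T.
Delete trivial equation 3 = 3.
Bind T := empty; no other remaining equation mentions T.
Decompose h/3: N = r(N,3),  mk(N,3) = L,  3 = 3.
Occurs check fails: N occurs in r(N,3); the equation N = r(N,3) has no finite solution.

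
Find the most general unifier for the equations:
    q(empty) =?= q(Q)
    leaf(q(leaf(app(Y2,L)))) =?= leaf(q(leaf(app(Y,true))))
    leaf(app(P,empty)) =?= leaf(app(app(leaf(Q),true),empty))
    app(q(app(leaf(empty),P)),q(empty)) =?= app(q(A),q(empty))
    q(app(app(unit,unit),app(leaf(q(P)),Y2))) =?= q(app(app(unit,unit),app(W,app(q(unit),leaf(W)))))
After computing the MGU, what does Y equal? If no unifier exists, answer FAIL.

app(q(unit),leaf(leaf(q(app(leaf(empty),true)))))

Decompose q/1: empty =?= Q.
Bind Q := empty; substituting into the one remaining equation that mentions Q gives: leaf(app(P,empty)) =?= leaf(app(app(leaf(empty),true),empty)).
Decompose leaf/1: q(leaf(app(Y2,L))) =?= q(leaf(app(Y,true))).
Decompose q/1: leaf(app(Y2,L)) =?= leaf(app(Y,true)).
Decompose leaf/1: app(Y2,L) =?= app(Y,true).
Decompose app/2: Y2 =?= Y,  L =?= true.
Bind Y2 := Y; substituting into the one remaining equation that mentions Y2 gives: q(app(app(unit,unit),app(leaf(q(P)),Y))) =?= q(app(app(unit,unit),app(W,app(q(unit),leaf(W))))).
Bind L := true; no other remaining equation mentions L.
Decompose leaf/1: app(P,empty) =?= app(app(leaf(empty),true),empty).
Decompose app/2: P =?= app(leaf(empty),true),  empty =?= empty.
Bind P := app(leaf(empty),true); substituting into the 2 remaining equations that mention P gives: app(q(app(leaf(empty),app(leaf(empty),true))),q(empty)) =?= app(q(A),q(empty)),  q(app(app(unit,unit),app(leaf(q(app(leaf(empty),true))),Y))) =?= q(app(app(unit,unit),app(W,app(q(unit),leaf(W))))).
Delete trivial equation empty =?= empty.
Decompose app/2: q(app(leaf(empty),app(leaf(empty),true))) =?= q(A),  q(empty) =?= q(empty).
Decompose q/1: app(leaf(empty),app(leaf(empty),true)) =?= A.
Bind A := app(leaf(empty),app(leaf(empty),true)); no other remaining equation mentions A.
Delete trivial equation q(empty) =?= q(empty).
Decompose q/1: app(app(unit,unit),app(leaf(q(app(leaf(empty),true))),Y)) =?= app(app(unit,unit),app(W,app(q(unit),leaf(W)))).
Decompose app/2: app(unit,unit) =?= app(unit,unit),  app(leaf(q(app(leaf(empty),true))),Y) =?= app(W,app(q(unit),leaf(W))).
Delete trivial equation app(unit,unit) =?= app(unit,unit).
Decompose app/2: leaf(q(app(leaf(empty),true))) =?= W,  Y =?= app(q(unit),leaf(W)).
Bind W := leaf(q(app(leaf(empty),true))); substituting into the remaining equation gives: Y =?= app(q(unit),leaf(leaf(q(app(leaf(empty),true))))).
Bind Y := app(q(unit),leaf(leaf(q(app(leaf(empty),true))))). Substituting into the earlier binding gives Y2 := app(q(unit),leaf(leaf(q(app(leaf(empty),true))))).
MGU = { Q := empty, Y2 := app(q(unit),leaf(leaf(q(app(leaf(empty),true))))), L := true, P := app(leaf(empty),true), A := app(leaf(empty),app(leaf(empty),true)), W := leaf(q(app(leaf(empty),true))), Y := app(q(unit),leaf(leaf(q(app(leaf(empty),true))))) }, so Y := app(q(unit),leaf(leaf(q(app(leaf(empty),true))))).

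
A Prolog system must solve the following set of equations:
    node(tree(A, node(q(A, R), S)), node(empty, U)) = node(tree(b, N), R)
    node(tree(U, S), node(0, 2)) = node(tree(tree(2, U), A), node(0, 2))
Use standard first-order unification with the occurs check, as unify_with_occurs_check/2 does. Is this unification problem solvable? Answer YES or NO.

NO

Decompose node/2: tree(A, node(q(A, R), S)) = tree(b, N),  node(empty, U) = R.
Decompose tree/2: A = b,  node(q(A, R), S) = N.
Bind A := b; substituting into the 2 remaining equations that mention A gives: node(q(b, R), S) = N,  node(tree(U, S), node(0, 2)) = node(tree(tree(2, U), b), node(0, 2)).
Bind N := node(q(b, R), S); no other remaining equation mentions N.
Bind R := node(empty, U); no other remaining equation mentions R. Substituting into the earlier binding gives N := node(q(b, node(empty, U)), S).
Decompose node/2: tree(U, S) = tree(tree(2, U), b),  node(0, 2) = node(0, 2).
Decompose tree/2: U = tree(2, U),  S = b.
Occurs check fails: U occurs in tree(2, U); the equation U = tree(2, U) has no finite solution.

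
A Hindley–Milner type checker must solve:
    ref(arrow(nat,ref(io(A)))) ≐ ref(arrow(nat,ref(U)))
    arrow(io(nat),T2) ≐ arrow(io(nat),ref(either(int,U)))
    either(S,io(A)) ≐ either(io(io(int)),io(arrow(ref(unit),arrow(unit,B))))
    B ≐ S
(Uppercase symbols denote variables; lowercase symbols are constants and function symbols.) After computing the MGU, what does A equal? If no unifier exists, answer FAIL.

Decompose ref/1: arrow(nat,ref(io(A))) ≐ arrow(nat,ref(U)).
Decompose arrow/2: nat ≐ nat,  ref(io(A)) ≐ ref(U).
Delete trivial equation nat ≐ nat.
Decompose ref/1: io(A) ≐ U.
Bind U := io(A); substituting into the one remaining equation that mentions U gives: arrow(io(nat),T2) ≐ arrow(io(nat),ref(either(int,io(A)))).
Decompose arrow/2: io(nat) ≐ io(nat),  T2 ≐ ref(either(int,io(A))).
Delete trivial equation io(nat) ≐ io(nat).
Bind T2 := ref(either(int,io(A))); no other remaining equation mentions T2.
Decompose either/2: S ≐ io(io(int)),  io(A) ≐ io(arrow(ref(unit),arrow(unit,B))).
Bind S := io(io(int)); substituting into the one remaining equation that mentions S gives: B ≐ io(io(int)).
Decompose io/1: A ≐ arrow(ref(unit),arrow(unit,B)).
Bind A := arrow(ref(unit),arrow(unit,B)); no other remaining equation mentions A. Substituting into the earlier bindings gives U := io(arrow(ref(unit),arrow(unit,B))), T2 := ref(either(int,io(arrow(ref(unit),arrow(unit,B))))).
Bind B := io(io(int)). Substituting into the earlier bindings gives U := io(arrow(ref(unit),arrow(unit,io(io(int))))), T2 := ref(either(int,io(arrow(ref(unit),arrow(unit,io(io(int))))))), A := arrow(ref(unit),arrow(unit,io(io(int)))).
MGU = { U -> io(arrow(ref(unit),arrow(unit,io(io(int))))), T2 -> ref(either(int,io(arrow(ref(unit),arrow(unit,io(io(int))))))), S -> io(io(int)), A -> arrow(ref(unit),arrow(unit,io(io(int)))), B -> io(io(int)) }, so A -> arrow(ref(unit),arrow(unit,io(io(int)))).

arrow(ref(unit),arrow(unit,io(io(int))))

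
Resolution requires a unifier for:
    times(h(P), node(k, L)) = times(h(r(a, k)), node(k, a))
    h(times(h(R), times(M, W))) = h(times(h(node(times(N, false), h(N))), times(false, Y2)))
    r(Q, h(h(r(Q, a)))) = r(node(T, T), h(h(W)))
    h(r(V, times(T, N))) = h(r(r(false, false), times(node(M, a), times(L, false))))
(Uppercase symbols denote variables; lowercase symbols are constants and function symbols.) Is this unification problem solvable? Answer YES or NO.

YES

Decompose times/2: h(P) = h(r(a, k)),  node(k, L) = node(k, a).
Decompose h/1: P = r(a, k).
Bind P := r(a, k); no other remaining equation mentions P.
Decompose node/2: k = k,  L = a.
Delete trivial equation k = k.
Bind L := a; substituting into the one remaining equation that mentions L gives: h(r(V, times(T, N))) = h(r(r(false, false), times(node(M, a), times(a, false)))).
Decompose h/1: times(h(R), times(M, W)) = times(h(node(times(N, false), h(N))), times(false, Y2)).
Decompose times/2: h(R) = h(node(times(N, false), h(N))),  times(M, W) = times(false, Y2).
Decompose h/1: R = node(times(N, false), h(N)).
Bind R := node(times(N, false), h(N)); no other remaining equation mentions R.
Decompose times/2: M = false,  W = Y2.
Bind M := false; substituting into the one remaining equation that mentions M gives: h(r(V, times(T, N))) = h(r(r(false, false), times(node(false, a), times(a, false)))).
Bind W := Y2; substituting into the one remaining equation that mentions W gives: r(Q, h(h(r(Q, a)))) = r(node(T, T), h(h(Y2))).
Decompose r/2: Q = node(T, T),  h(h(r(Q, a))) = h(h(Y2)).
Bind Q := node(T, T); substituting into the one remaining equation that mentions Q gives: h(h(r(node(T, T), a))) = h(h(Y2)).
Decompose h/1: h(r(node(T, T), a)) = h(Y2).
Decompose h/1: r(node(T, T), a) = Y2.
Bind Y2 := r(node(T, T), a); no other remaining equation mentions Y2. Substituting into the earlier binding gives W := r(node(T, T), a).
Decompose h/1: r(V, times(T, N)) = r(r(false, false), times(node(false, a), times(a, false))).
Decompose r/2: V = r(false, false),  times(T, N) = times(node(false, a), times(a, false)).
Bind V := r(false, false); no other remaining equation mentions V.
Decompose times/2: T = node(false, a),  N = times(a, false).
Bind T := node(false, a); no other remaining equation mentions T. Substituting into the earlier bindings gives W := r(node(node(false, a), node(false, a)), a), Q := node(node(false, a), node(false, a)), Y2 := r(node(node(false, a), node(false, a)), a).
Bind N := times(a, false). Substituting into the earlier binding gives R := node(times(times(a, false), false), h(times(a, false))).
No equations remain and no clash or occurs-check failure arose, so a unifier exists.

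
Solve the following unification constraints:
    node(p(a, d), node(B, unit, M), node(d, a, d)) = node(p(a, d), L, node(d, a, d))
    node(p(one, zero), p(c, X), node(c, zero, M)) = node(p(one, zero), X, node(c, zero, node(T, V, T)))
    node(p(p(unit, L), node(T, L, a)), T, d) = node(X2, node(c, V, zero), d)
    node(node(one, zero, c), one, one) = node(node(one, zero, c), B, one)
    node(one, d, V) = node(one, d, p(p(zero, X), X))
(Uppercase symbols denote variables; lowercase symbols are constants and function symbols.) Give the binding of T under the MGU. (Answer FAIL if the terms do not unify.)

FAIL

Decompose node/3: p(a, d) = p(a, d),  node(B, unit, M) = L,  node(d, a, d) = node(d, a, d).
Delete trivial equation p(a, d) = p(a, d).
Bind L := node(B, unit, M); substituting into the one remaining equation that mentions L gives: node(p(p(unit, node(B, unit, M)), node(T, node(B, unit, M), a)), T, d) = node(X2, node(c, V, zero), d).
Delete trivial equation node(d, a, d) = node(d, a, d).
Decompose node/3: p(one, zero) = p(one, zero),  p(c, X) = X,  node(c, zero, M) = node(c, zero, node(T, V, T)).
Delete trivial equation p(one, zero) = p(one, zero).
Occurs check fails: X occurs in p(c, X); the equation X = p(c, X) has no finite solution.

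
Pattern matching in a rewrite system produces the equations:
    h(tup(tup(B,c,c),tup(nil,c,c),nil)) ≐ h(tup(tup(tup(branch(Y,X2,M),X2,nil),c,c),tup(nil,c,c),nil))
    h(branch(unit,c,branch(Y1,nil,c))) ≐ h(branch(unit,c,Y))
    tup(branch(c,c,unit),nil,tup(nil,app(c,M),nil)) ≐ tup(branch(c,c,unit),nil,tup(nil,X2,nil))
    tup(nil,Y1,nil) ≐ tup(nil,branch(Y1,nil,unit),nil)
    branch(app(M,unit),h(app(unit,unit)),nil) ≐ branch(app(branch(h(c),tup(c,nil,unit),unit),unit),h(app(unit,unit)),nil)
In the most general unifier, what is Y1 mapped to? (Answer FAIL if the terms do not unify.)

FAIL

Decompose h/1: tup(tup(B,c,c),tup(nil,c,c),nil) ≐ tup(tup(tup(branch(Y,X2,M),X2,nil),c,c),tup(nil,c,c),nil).
Decompose tup/3: tup(B,c,c) ≐ tup(tup(branch(Y,X2,M),X2,nil),c,c),  tup(nil,c,c) ≐ tup(nil,c,c),  nil ≐ nil.
Decompose tup/3: B ≐ tup(branch(Y,X2,M),X2,nil),  c ≐ c,  c ≐ c.
Bind B := tup(branch(Y,X2,M),X2,nil); no other remaining equation mentions B.
Delete trivial equation c ≐ c.
Delete trivial equation c ≐ c.
Delete trivial equation tup(nil,c,c) ≐ tup(nil,c,c).
Delete trivial equation nil ≐ nil.
Decompose h/1: branch(unit,c,branch(Y1,nil,c)) ≐ branch(unit,c,Y).
Decompose branch/3: unit ≐ unit,  c ≐ c,  branch(Y1,nil,c) ≐ Y.
Delete trivial equation unit ≐ unit.
Delete trivial equation c ≐ c.
Bind Y := branch(Y1,nil,c); no other remaining equation mentions Y. Substituting into the earlier binding gives B := tup(branch(branch(Y1,nil,c),X2,M),X2,nil).
Decompose tup/3: branch(c,c,unit) ≐ branch(c,c,unit),  nil ≐ nil,  tup(nil,app(c,M),nil) ≐ tup(nil,X2,nil).
Delete trivial equation branch(c,c,unit) ≐ branch(c,c,unit).
Delete trivial equation nil ≐ nil.
Decompose tup/3: nil ≐ nil,  app(c,M) ≐ X2,  nil ≐ nil.
Delete trivial equation nil ≐ nil.
Bind X2 := app(c,M); no other remaining equation mentions X2. Substituting into the earlier binding gives B := tup(branch(branch(Y1,nil,c),app(c,M),M),app(c,M),nil).
Delete trivial equation nil ≐ nil.
Decompose tup/3: nil ≐ nil,  Y1 ≐ branch(Y1,nil,unit),  nil ≐ nil.
Delete trivial equation nil ≐ nil.
Occurs check fails: Y1 occurs in branch(Y1,nil,unit); the equation Y1 ≐ branch(Y1,nil,unit) has no finite solution.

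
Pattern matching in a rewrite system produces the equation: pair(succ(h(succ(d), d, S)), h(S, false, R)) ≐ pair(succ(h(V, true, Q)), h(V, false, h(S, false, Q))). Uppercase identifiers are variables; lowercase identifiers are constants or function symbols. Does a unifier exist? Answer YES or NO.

NO

Decompose pair/2: succ(h(succ(d), d, S)) ≐ succ(h(V, true, Q)),  h(S, false, R) ≐ h(V, false, h(S, false, Q)).
Decompose succ/1: h(succ(d), d, S) ≐ h(V, true, Q).
Decompose h/3: succ(d) ≐ V,  d ≐ true,  S ≐ Q.
Bind V := succ(d); substituting into the one remaining equation that mentions V gives: h(S, false, R) ≐ h(succ(d), false, h(S, false, Q)).
Clash: constants d and true differ; no unifier exists.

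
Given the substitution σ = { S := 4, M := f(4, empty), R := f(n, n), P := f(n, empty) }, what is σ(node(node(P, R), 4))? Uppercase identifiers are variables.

node(node(f(n, empty), f(n, n)), 4)

Replace each occurrence of R with f(n, n).
Replace each occurrence of P with f(n, empty).
Result: node(node(f(n, empty), f(n, n)), 4).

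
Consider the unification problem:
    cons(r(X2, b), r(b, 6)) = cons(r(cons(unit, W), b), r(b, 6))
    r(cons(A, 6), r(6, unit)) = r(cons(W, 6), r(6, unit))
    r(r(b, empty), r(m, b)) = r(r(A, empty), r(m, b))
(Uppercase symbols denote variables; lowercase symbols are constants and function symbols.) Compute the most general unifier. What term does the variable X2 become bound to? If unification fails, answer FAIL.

Decompose cons/2: r(X2, b) = r(cons(unit, W), b),  r(b, 6) = r(b, 6).
Decompose r/2: X2 = cons(unit, W),  b = b.
Bind X2 := cons(unit, W); no other remaining equation mentions X2.
Delete trivial equation b = b.
Delete trivial equation r(b, 6) = r(b, 6).
Decompose r/2: cons(A, 6) = cons(W, 6),  r(6, unit) = r(6, unit).
Decompose cons/2: A = W,  6 = 6.
Bind A := W; substituting into the one remaining equation that mentions A gives: r(r(b, empty), r(m, b)) = r(r(W, empty), r(m, b)).
Delete trivial equation 6 = 6.
Delete trivial equation r(6, unit) = r(6, unit).
Decompose r/2: r(b, empty) = r(W, empty),  r(m, b) = r(m, b).
Decompose r/2: b = W,  empty = empty.
Bind W := b; no other remaining equation mentions W. Substituting into the earlier bindings gives X2 := cons(unit, b), A := b.
Delete trivial equation empty = empty.
Delete trivial equation r(m, b) = r(m, b).
MGU = { X2 := cons(unit, b), A := b, W := b }, so X2 := cons(unit, b).

cons(unit, b)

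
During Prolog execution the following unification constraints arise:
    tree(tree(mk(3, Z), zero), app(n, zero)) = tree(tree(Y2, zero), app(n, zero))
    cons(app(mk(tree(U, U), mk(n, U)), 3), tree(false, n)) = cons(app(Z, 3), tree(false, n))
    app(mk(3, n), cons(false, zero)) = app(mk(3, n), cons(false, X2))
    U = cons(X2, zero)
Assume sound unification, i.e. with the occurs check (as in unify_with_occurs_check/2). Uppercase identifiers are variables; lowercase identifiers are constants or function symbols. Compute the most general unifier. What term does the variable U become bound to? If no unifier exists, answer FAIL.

Decompose tree/2: tree(mk(3, Z), zero) = tree(Y2, zero),  app(n, zero) = app(n, zero).
Decompose tree/2: mk(3, Z) = Y2,  zero = zero.
Bind Y2 := mk(3, Z); no other remaining equation mentions Y2.
Delete trivial equation zero = zero.
Delete trivial equation app(n, zero) = app(n, zero).
Decompose cons/2: app(mk(tree(U, U), mk(n, U)), 3) = app(Z, 3),  tree(false, n) = tree(false, n).
Decompose app/2: mk(tree(U, U), mk(n, U)) = Z,  3 = 3.
Bind Z := mk(tree(U, U), mk(n, U)); no other remaining equation mentions Z. Substituting into the earlier binding gives Y2 := mk(3, mk(tree(U, U), mk(n, U))).
Delete trivial equation 3 = 3.
Delete trivial equation tree(false, n) = tree(false, n).
Decompose app/2: mk(3, n) = mk(3, n),  cons(false, zero) = cons(false, X2).
Delete trivial equation mk(3, n) = mk(3, n).
Decompose cons/2: false = false,  zero = X2.
Delete trivial equation false = false.
Bind X2 := zero; substituting into the remaining equation gives: U = cons(zero, zero).
Bind U := cons(zero, zero). Substituting into the earlier bindings gives Y2 := mk(3, mk(tree(cons(zero, zero), cons(zero, zero)), mk(n, cons(zero, zero)))), Z := mk(tree(cons(zero, zero), cons(zero, zero)), mk(n, cons(zero, zero))).
MGU = { Y2 -> mk(3, mk(tree(cons(zero, zero), cons(zero, zero)), mk(n, cons(zero, zero)))), Z -> mk(tree(cons(zero, zero), cons(zero, zero)), mk(n, cons(zero, zero))), X2 -> zero, U -> cons(zero, zero) }, so U -> cons(zero, zero).

cons(zero, zero)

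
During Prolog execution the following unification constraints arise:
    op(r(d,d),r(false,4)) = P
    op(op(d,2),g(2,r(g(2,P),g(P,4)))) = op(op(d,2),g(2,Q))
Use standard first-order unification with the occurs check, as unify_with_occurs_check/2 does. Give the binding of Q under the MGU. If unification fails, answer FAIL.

r(g(2,op(r(d,d),r(false,4))),g(op(r(d,d),r(false,4)),4))

Bind P := op(r(d,d),r(false,4)); substituting into the remaining equation gives: op(op(d,2),g(2,r(g(2,op(r(d,d),r(false,4))),g(op(r(d,d),r(false,4)),4)))) = op(op(d,2),g(2,Q)).
Decompose op/2: op(d,2) = op(d,2),  g(2,r(g(2,op(r(d,d),r(false,4))),g(op(r(d,d),r(false,4)),4))) = g(2,Q).
Delete trivial equation op(d,2) = op(d,2).
Decompose g/2: 2 = 2,  r(g(2,op(r(d,d),r(false,4))),g(op(r(d,d),r(false,4)),4)) = Q.
Delete trivial equation 2 = 2.
Bind Q := r(g(2,op(r(d,d),r(false,4))),g(op(r(d,d),r(false,4)),4)).
MGU = { P ↦ op(r(d,d),r(false,4)), Q ↦ r(g(2,op(r(d,d),r(false,4))),g(op(r(d,d),r(false,4)),4)) }, so Q ↦ r(g(2,op(r(d,d),r(false,4))),g(op(r(d,d),r(false,4)),4)).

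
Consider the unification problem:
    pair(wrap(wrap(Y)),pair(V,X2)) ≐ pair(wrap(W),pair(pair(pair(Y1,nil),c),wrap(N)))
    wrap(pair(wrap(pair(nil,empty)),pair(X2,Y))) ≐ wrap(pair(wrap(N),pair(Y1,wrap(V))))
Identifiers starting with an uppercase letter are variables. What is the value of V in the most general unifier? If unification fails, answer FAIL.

Decompose pair/2: wrap(wrap(Y)) ≐ wrap(W),  pair(V,X2) ≐ pair(pair(pair(Y1,nil),c),wrap(N)).
Decompose wrap/1: wrap(Y) ≐ W.
Bind W := wrap(Y); no other remaining equation mentions W.
Decompose pair/2: V ≐ pair(pair(Y1,nil),c),  X2 ≐ wrap(N).
Bind V := pair(pair(Y1,nil),c); substituting into the one remaining equation that mentions V gives: wrap(pair(wrap(pair(nil,empty)),pair(X2,Y))) ≐ wrap(pair(wrap(N),pair(Y1,wrap(pair(pair(Y1,nil),c))))).
Bind X2 := wrap(N); substituting into the remaining equation gives: wrap(pair(wrap(pair(nil,empty)),pair(wrap(N),Y))) ≐ wrap(pair(wrap(N),pair(Y1,wrap(pair(pair(Y1,nil),c))))).
Decompose wrap/1: pair(wrap(pair(nil,empty)),pair(wrap(N),Y)) ≐ pair(wrap(N),pair(Y1,wrap(pair(pair(Y1,nil),c)))).
Decompose pair/2: wrap(pair(nil,empty)) ≐ wrap(N),  pair(wrap(N),Y) ≐ pair(Y1,wrap(pair(pair(Y1,nil),c))).
Decompose wrap/1: pair(nil,empty) ≐ N.
Bind N := pair(nil,empty); substituting into the remaining equation gives: pair(wrap(pair(nil,empty)),Y) ≐ pair(Y1,wrap(pair(pair(Y1,nil),c))). Substituting into the earlier binding gives X2 := wrap(pair(nil,empty)).
Decompose pair/2: wrap(pair(nil,empty)) ≐ Y1,  Y ≐ wrap(pair(pair(Y1,nil),c)).
Bind Y1 := wrap(pair(nil,empty)); substituting into the remaining equation gives: Y ≐ wrap(pair(pair(wrap(pair(nil,empty)),nil),c)). Substituting into the earlier binding gives V := pair(pair(wrap(pair(nil,empty)),nil),c).
Bind Y := wrap(pair(pair(wrap(pair(nil,empty)),nil),c)). Substituting into the earlier binding gives W := wrap(wrap(pair(pair(wrap(pair(nil,empty)),nil),c))).
MGU = { W := wrap(wrap(pair(pair(wrap(pair(nil,empty)),nil),c))), V := pair(pair(wrap(pair(nil,empty)),nil),c), X2 := wrap(pair(nil,empty)), N := pair(nil,empty), Y1 := wrap(pair(nil,empty)), Y := wrap(pair(pair(wrap(pair(nil,empty)),nil),c)) }, so V := pair(pair(wrap(pair(nil,empty)),nil),c).

pair(pair(wrap(pair(nil,empty)),nil),c)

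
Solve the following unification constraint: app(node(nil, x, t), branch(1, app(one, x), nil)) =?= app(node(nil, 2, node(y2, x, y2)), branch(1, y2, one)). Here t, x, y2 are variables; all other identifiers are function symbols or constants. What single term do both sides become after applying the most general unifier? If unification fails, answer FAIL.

Decompose app/2: node(nil, x, t) =?= node(nil, 2, node(y2, x, y2)),  branch(1, app(one, x), nil) =?= branch(1, y2, one).
Decompose node/3: nil =?= nil,  x =?= 2,  t =?= node(y2, x, y2).
Delete trivial equation nil =?= nil.
Bind x := 2; substituting into the remaining equations gives: t =?= node(y2, 2, y2),  branch(1, app(one, 2), nil) =?= branch(1, y2, one).
Bind t := node(y2, 2, y2); no other remaining equation mentions t.
Decompose branch/3: 1 =?= 1,  app(one, 2) =?= y2,  nil =?= one.
Delete trivial equation 1 =?= 1.
Bind y2 := app(one, 2); no other remaining equation mentions y2. Substituting into the earlier binding gives t := node(app(one, 2), 2, app(one, 2)).
Clash: constants nil and one differ; no unifier exists.

FAIL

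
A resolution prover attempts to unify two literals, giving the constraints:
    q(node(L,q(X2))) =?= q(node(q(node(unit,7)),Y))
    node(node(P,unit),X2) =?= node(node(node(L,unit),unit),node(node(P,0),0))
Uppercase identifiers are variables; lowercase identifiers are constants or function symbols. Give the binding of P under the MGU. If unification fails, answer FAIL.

node(q(node(unit,7)),unit)

Decompose q/1: node(L,q(X2)) =?= node(q(node(unit,7)),Y).
Decompose node/2: L =?= q(node(unit,7)),  q(X2) =?= Y.
Bind L := q(node(unit,7)); substituting into the one remaining equation that mentions L gives: node(node(P,unit),X2) =?= node(node(node(q(node(unit,7)),unit),unit),node(node(P,0),0)).
Bind Y := q(X2); no other remaining equation mentions Y.
Decompose node/2: node(P,unit) =?= node(node(q(node(unit,7)),unit),unit),  X2 =?= node(node(P,0),0).
Decompose node/2: P =?= node(q(node(unit,7)),unit),  unit =?= unit.
Bind P := node(q(node(unit,7)),unit); substituting into the one remaining equation that mentions P gives: X2 =?= node(node(node(q(node(unit,7)),unit),0),0).
Delete trivial equation unit =?= unit.
Bind X2 := node(node(node(q(node(unit,7)),unit),0),0). Substituting into the earlier binding gives Y := q(node(node(node(q(node(unit,7)),unit),0),0)).
MGU = { L := q(node(unit,7)), Y := q(node(node(node(q(node(unit,7)),unit),0),0)), P := node(q(node(unit,7)),unit), X2 := node(node(node(q(node(unit,7)),unit),0),0) }, so P := node(q(node(unit,7)),unit).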